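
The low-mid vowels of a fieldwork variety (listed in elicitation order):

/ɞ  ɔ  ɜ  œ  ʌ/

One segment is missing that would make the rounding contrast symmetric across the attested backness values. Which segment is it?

Unrounded: /ɜ/ (central), /ʌ/ (back).
Rounded: /œ/ (front), /ɞ/ (central), /ɔ/ (back).
The front row has no unrounded member, so the gap is the front unrounded vowel /ɛ/.

/ɛ/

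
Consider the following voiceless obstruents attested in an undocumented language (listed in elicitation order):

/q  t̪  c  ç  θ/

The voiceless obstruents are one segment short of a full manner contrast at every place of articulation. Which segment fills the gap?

dental: stop /t̪/, fricative /θ/.
palatal: stop /c/, fricative /ç/.
uvular: stop /q/, fricative —.
The uvular row has no fricative member, so the gap is the uvular fricative /χ/.

/χ/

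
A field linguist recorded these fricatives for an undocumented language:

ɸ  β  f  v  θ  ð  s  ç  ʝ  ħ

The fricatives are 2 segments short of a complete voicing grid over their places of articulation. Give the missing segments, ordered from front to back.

/z/, /ʕ/

bilabial: voiceless /ɸ/, voiced /β/.
labiodental: voiceless /f/, voiced /v/.
dental: voiceless /θ/, voiced /ð/.
alveolar: voiceless /s/, voiced —.
palatal: voiceless /ç/, voiced /ʝ/.
pharyngeal: voiceless /ħ/, voiced —.
Gaps, from front to back: alveolar lacks voiced (/z/); pharyngeal lacks voiced (/ʕ/).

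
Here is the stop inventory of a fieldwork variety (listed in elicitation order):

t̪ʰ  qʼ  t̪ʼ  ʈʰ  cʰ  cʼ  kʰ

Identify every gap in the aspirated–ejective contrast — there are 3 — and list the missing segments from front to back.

place of articulation  aspirated  ejective
dental            t̪ʰ       t̪ʼ     
retroflex         ʈʰ        —       
palatal           cʰ        cʼ      
velar             kʰ        —       
uvular            —         qʼ      
Gaps, from front to back: retroflex lacks ejective (/ʈʼ/); velar lacks ejective (/kʼ/); uvular lacks aspirated (/qʰ/).

/ʈʼ/, /kʼ/, /qʰ/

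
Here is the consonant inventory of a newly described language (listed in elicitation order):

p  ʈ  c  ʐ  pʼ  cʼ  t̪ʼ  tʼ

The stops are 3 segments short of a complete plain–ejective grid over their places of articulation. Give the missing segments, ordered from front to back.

/t̪/, /t/, /ʈʼ/

bilabial: plain /p/, ejective /pʼ/.
dental: plain —, ejective /t̪ʼ/.
alveolar: plain —, ejective /tʼ/.
retroflex: plain /ʈ/, ejective —.
palatal: plain /c/, ejective /cʼ/.
Gaps, from front to back: dental lacks plain (/t̪/); alveolar lacks plain (/t/); retroflex lacks ejective (/ʈʼ/).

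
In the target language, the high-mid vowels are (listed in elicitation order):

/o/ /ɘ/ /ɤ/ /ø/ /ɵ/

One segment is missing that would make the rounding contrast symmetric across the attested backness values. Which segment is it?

front: unrounded —, rounded /ø/.
central: unrounded /ɘ/, rounded /ɵ/.
back: unrounded /ɤ/, rounded /o/.
The front row has no unrounded member, so the gap is the front unrounded vowel /e/.

/e/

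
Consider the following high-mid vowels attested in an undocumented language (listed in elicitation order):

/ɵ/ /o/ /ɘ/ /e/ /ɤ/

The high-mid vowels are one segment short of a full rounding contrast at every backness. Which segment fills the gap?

/ø/

backness          unrounded  rounded 
front             e         —       
central           ɘ         ɵ       
back              ɤ         o       
The front row has no rounded member, so the gap is the front rounded vowel /ø/.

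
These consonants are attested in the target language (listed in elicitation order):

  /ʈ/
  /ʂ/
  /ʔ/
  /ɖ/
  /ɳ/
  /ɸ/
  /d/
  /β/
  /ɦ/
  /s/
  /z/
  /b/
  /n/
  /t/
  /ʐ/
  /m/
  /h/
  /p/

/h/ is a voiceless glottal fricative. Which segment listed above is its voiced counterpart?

The voiced counterpart is a voiced glottal fricative — in this inventory, /ɦ/.

/ɦ/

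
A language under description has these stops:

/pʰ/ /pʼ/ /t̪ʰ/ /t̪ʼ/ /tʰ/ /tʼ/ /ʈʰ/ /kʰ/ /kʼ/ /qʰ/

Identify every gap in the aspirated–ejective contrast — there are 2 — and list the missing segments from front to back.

/ʈʼ/, /qʼ/

place of articulation  aspirated  ejective
bilabial          pʰ        pʼ      
dental            t̪ʰ       t̪ʼ     
alveolar          tʰ        tʼ      
retroflex         ʈʰ        —       
velar             kʰ        kʼ      
uvular            qʰ        —       
Gaps, from front to back: retroflex lacks ejective (/ʈʼ/); uvular lacks ejective (/qʼ/).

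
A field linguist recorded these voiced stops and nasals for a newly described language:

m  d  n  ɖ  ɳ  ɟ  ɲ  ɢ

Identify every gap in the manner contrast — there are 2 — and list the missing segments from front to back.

bilabial: oral stop —, nasal /m/.
alveolar: oral stop /d/, nasal /n/.
retroflex: oral stop /ɖ/, nasal /ɳ/.
palatal: oral stop /ɟ/, nasal /ɲ/.
uvular: oral stop /ɢ/, nasal —.
Gaps, from front to back: bilabial lacks oral stop (/b/); uvular lacks nasal (/ɴ/).

/b/, /ɴ/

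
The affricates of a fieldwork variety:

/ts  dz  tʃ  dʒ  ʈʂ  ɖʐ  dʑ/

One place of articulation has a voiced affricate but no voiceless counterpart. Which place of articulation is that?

alveolo-palatal

place of articulation  voiceless  voiced  
alveolar          ts        dz      
postalveolar      tʃ        dʒ      
retroflex         ʈʂ        ɖʐ      
alveolo-palatal   —         dʑ      
Every place of articulation has a voiceless member except alveolo-palatal, where /tɕ/ would be expected.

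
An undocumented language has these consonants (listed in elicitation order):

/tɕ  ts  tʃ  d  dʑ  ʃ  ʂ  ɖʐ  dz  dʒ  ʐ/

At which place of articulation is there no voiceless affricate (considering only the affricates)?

retroflex

Voiceless: /ts/ (alveolar), /tʃ/ (postalveolar), /tɕ/ (alveolo-palatal).
Voiced: /dz/ (alveolar), /dʒ/ (postalveolar), /ɖʐ/ (retroflex), /dʑ/ (alveolo-palatal).
Every place of articulation has a voiceless member except retroflex, where /ʈʂ/ would be expected.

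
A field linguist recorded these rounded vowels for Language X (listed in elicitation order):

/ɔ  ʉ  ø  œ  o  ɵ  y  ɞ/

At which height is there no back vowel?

high

high: front /y/, central /ʉ/, back —.
high-mid: front /ø/, central /ɵ/, back /o/.
low-mid: front /œ/, central /ɞ/, back /ɔ/.
Every height has a back member except high, where /u/ would be expected.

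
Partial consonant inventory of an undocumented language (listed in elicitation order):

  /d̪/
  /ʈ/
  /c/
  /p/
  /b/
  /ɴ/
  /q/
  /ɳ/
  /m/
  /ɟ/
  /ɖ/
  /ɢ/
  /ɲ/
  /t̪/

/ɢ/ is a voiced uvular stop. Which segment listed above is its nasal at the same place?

The nasal at the same place is an uvular nasal — in this inventory, /ɴ/.

/ɴ/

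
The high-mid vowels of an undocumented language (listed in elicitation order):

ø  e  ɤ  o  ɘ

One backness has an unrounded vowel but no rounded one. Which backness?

front: unrounded /e/, rounded /ø/.
central: unrounded /ɘ/, rounded —.
back: unrounded /ɤ/, rounded /o/.
Every backness has a rounded member except central, where /ɵ/ would be expected.

central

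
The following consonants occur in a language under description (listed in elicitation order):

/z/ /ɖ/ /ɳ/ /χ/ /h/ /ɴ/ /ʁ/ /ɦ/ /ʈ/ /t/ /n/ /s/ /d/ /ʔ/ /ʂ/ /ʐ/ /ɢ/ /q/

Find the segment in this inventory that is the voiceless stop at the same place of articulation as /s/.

/s/ is a voiceless alveolar fricative.
The voiceless stop at the same place is a voiceless alveolar stop — in this inventory, /t/.

/t/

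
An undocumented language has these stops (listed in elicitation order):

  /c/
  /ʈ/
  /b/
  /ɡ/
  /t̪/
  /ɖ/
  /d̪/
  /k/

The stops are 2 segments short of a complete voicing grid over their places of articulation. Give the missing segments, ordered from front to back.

Voiceless: /t̪/ (dental), /ʈ/ (retroflex), /c/ (palatal), /k/ (velar).
Voiced: /b/ (bilabial), /d̪/ (dental), /ɖ/ (retroflex), /ɡ/ (velar).
Gaps, from front to back: bilabial lacks voiceless (/p/); palatal lacks voiced (/ɟ/).

/p/, /ɟ/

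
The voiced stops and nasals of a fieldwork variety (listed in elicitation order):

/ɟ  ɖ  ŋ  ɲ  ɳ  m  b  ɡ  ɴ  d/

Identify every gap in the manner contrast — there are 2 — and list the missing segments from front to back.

place of articulation  oral stop  nasal   
bilabial          b         m       
alveolar          d         —       
retroflex         ɖ         ɳ       
palatal           ɟ         ɲ       
velar             ɡ         ŋ       
uvular            —         ɴ       
Gaps, from front to back: alveolar lacks nasal (/n/); uvular lacks oral stop (/ɢ/).

/n/, /ɢ/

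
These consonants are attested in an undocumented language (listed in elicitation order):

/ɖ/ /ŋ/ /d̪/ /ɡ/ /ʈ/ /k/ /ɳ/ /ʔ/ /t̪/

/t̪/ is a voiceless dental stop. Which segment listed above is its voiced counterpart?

/d̪/

The voiced counterpart is a voiced dental stop — in this inventory, /d̪/.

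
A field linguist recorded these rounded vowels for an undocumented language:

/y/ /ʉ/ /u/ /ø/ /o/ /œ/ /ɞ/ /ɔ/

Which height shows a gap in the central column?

high-mid

Front: /y/ (high), /ø/ (high-mid), /œ/ (low-mid).
Central: /ʉ/ (high), /ɞ/ (low-mid).
Back: /u/ (high), /o/ (high-mid), /ɔ/ (low-mid).
Every height has a central member except high-mid, where /ɵ/ would be expected.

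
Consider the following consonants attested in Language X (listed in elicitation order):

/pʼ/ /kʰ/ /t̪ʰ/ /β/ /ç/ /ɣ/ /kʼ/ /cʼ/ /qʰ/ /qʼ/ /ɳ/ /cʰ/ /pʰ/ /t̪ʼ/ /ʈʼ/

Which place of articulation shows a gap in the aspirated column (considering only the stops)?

retroflex

bilabial: aspirated /pʰ/, ejective /pʼ/.
dental: aspirated /t̪ʰ/, ejective /t̪ʼ/.
retroflex: aspirated —, ejective /ʈʼ/.
palatal: aspirated /cʰ/, ejective /cʼ/.
velar: aspirated /kʰ/, ejective /kʼ/.
uvular: aspirated /qʰ/, ejective /qʼ/.
Every place of articulation has an aspirated member except retroflex, where /ʈʰ/ would be expected.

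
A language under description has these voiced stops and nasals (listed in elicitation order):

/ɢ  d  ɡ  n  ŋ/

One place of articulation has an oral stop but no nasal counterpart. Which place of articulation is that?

alveolar: oral stop /d/, nasal /n/.
velar: oral stop /ɡ/, nasal /ŋ/.
uvular: oral stop /ɢ/, nasal —.
Every place of articulation has a nasal member except uvular, where /ɴ/ would be expected.

uvular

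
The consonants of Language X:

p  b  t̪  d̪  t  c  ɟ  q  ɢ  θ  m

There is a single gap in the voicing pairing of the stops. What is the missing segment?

/d/

Voiceless: /p/ (bilabial), /t̪/ (dental), /t/ (alveolar), /c/ (palatal), /q/ (uvular).
Voiced: /b/ (bilabial), /d̪/ (dental), /ɟ/ (palatal), /ɢ/ (uvular).
The alveolar row has no voiced member, so the gap is the voiced alveolar stop /d/.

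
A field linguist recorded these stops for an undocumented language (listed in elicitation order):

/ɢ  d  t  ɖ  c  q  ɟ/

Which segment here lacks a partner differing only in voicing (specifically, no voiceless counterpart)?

Alveolar: /t/ ~ /d/
Palatal: /c/ ~ /ɟ/
Uvular: /q/ ~ /ɢ/
Retroflex: only /ɖ/ (voiced); no voiceless partner.
So /ɖ/ is the unpaired segment.

/ɖ/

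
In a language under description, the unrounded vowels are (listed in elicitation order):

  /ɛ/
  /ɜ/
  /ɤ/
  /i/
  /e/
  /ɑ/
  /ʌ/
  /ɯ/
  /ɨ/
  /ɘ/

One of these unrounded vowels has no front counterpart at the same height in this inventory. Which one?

High: /i/ ~ /ɨ/ ~ /ɯ/
High-mid: /e/ ~ /ɘ/ ~ /ɤ/
Low-mid: /ɛ/ ~ /ɜ/ ~ /ʌ/
Low: only /ɑ/ (back); no front partner.
So /ɑ/ is the unpaired segment.

/ɑ/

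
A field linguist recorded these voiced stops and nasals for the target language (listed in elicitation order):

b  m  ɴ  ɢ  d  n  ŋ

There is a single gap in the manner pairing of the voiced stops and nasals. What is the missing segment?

bilabial: oral stop /b/, nasal /m/.
alveolar: oral stop /d/, nasal /n/.
velar: oral stop —, nasal /ŋ/.
uvular: oral stop /ɢ/, nasal /ɴ/.
The velar row has no oral stop member, so the gap is the velar oral stop /ɡ/.

/ɡ/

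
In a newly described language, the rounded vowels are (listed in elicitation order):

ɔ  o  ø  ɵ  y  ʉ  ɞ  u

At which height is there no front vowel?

low-mid

Front: /y/ (high), /ø/ (high-mid).
Central: /ʉ/ (high), /ɵ/ (high-mid), /ɞ/ (low-mid).
Back: /u/ (high), /o/ (high-mid), /ɔ/ (low-mid).
Every height has a front member except low-mid, where /œ/ would be expected.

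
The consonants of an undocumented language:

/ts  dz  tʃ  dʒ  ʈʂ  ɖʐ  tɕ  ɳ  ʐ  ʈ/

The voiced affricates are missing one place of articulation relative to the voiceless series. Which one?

alveolo-palatal

Voiceless: /ts/ (alveolar), /tʃ/ (postalveolar), /ʈʂ/ (retroflex), /tɕ/ (alveolo-palatal).
Voiced: /dz/ (alveolar), /dʒ/ (postalveolar), /ɖʐ/ (retroflex).
Every place of articulation has a voiced member except alveolo-palatal, where /dʑ/ would be expected.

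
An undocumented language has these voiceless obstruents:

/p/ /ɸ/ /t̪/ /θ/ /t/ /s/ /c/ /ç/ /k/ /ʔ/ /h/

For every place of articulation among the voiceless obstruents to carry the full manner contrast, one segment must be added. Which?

/x/

place of articulation  stop      fricative
bilabial          p         ɸ       
dental            t̪        θ       
alveolar          t         s       
palatal           c         ç       
velar             k         —       
glottal           ʔ         h       
The velar row has no fricative member, so the gap is the velar fricative /x/.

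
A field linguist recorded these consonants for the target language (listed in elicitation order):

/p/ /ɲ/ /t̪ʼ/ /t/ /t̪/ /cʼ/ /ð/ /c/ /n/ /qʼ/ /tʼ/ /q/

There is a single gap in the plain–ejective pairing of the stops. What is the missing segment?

Plain: /p/ (bilabial), /t̪/ (dental), /t/ (alveolar), /c/ (palatal), /q/ (uvular).
Ejective: /t̪ʼ/ (dental), /tʼ/ (alveolar), /cʼ/ (palatal), /qʼ/ (uvular).
The bilabial row has no ejective member, so the gap is the ejective bilabial stop /pʼ/.

/pʼ/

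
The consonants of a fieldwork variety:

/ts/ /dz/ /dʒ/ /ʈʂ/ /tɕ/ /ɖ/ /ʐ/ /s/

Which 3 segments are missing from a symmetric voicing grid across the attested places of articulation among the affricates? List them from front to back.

/tʃ/, /ɖʐ/, /dʑ/

place of articulation  voiceless  voiced  
alveolar          ts        dz      
postalveolar      —         dʒ      
retroflex         ʈʂ        —       
alveolo-palatal   tɕ        —       
Gaps, from front to back: postalveolar lacks voiceless (/tʃ/); retroflex lacks voiced (/ɖʐ/); alveolo-palatal lacks voiced (/dʑ/).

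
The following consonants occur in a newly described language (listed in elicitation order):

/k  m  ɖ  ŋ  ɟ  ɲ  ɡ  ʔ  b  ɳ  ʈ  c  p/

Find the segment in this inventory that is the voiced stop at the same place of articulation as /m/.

/m/ is a bilabial nasal.
The voiced stop at the same place is a voiced bilabial stop — in this inventory, /b/.

/b/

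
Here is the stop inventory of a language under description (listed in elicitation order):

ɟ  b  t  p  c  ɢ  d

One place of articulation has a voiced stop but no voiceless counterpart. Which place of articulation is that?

bilabial: voiceless /p/, voiced /b/.
alveolar: voiceless /t/, voiced /d/.
palatal: voiceless /c/, voiced /ɟ/.
uvular: voiceless —, voiced /ɢ/.
Every place of articulation has a voiceless member except uvular, where /q/ would be expected.

uvular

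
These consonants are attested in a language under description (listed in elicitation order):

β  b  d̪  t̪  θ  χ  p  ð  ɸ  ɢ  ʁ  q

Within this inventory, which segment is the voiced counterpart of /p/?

/b/

/p/ is a voiceless bilabial stop.
The voiced counterpart is a voiced bilabial stop — in this inventory, /b/.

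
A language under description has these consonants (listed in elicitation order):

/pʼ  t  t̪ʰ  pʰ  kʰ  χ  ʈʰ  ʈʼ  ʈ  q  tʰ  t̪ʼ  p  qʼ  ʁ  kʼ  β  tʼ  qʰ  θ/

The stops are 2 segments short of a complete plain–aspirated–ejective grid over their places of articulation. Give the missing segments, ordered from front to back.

/t̪/, /k/

bilabial: plain /p/, aspirated /pʰ/, ejective /pʼ/.
dental: plain —, aspirated /t̪ʰ/, ejective /t̪ʼ/.
alveolar: plain /t/, aspirated /tʰ/, ejective /tʼ/.
retroflex: plain /ʈ/, aspirated /ʈʰ/, ejective /ʈʼ/.
velar: plain —, aspirated /kʰ/, ejective /kʼ/.
uvular: plain /q/, aspirated /qʰ/, ejective /qʼ/.
Gaps, from front to back: dental lacks plain (/t̪/); velar lacks plain (/k/).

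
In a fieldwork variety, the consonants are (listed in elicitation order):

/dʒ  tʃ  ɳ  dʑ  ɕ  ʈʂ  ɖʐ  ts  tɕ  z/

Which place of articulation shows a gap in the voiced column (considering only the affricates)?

alveolar: voiceless /ts/, voiced —.
postalveolar: voiceless /tʃ/, voiced /dʒ/.
retroflex: voiceless /ʈʂ/, voiced /ɖʐ/.
alveolo-palatal: voiceless /tɕ/, voiced /dʑ/.
Every place of articulation has a voiced member except alveolar, where /dz/ would be expected.

alveolar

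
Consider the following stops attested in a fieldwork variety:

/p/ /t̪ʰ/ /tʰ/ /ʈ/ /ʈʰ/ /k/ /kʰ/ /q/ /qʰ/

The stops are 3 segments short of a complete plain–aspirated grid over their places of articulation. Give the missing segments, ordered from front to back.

/pʰ/, /t̪/, /t/

Plain: /p/ (bilabial), /ʈ/ (retroflex), /k/ (velar), /q/ (uvular).
Aspirated: /t̪ʰ/ (dental), /tʰ/ (alveolar), /ʈʰ/ (retroflex), /kʰ/ (velar), /qʰ/ (uvular).
Gaps, from front to back: bilabial lacks aspirated (/pʰ/); dental lacks plain (/t̪/); alveolar lacks plain (/t/).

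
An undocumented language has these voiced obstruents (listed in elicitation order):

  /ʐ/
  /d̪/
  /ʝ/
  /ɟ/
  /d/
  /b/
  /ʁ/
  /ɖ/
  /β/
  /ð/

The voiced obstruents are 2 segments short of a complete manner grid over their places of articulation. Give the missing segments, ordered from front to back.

/z/, /ɢ/

place of articulation  stop      fricative
bilabial          b         β       
dental            d̪        ð       
alveolar          d         —       
retroflex         ɖ         ʐ       
palatal           ɟ         ʝ       
uvular            —         ʁ       
Gaps, from front to back: alveolar lacks fricative (/z/); uvular lacks stop (/ɢ/).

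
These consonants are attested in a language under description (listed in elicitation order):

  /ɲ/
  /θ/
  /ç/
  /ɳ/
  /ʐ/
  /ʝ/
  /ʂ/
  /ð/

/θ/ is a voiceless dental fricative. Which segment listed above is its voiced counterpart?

/ð/

The voiced counterpart is a voiced dental fricative — in this inventory, /ð/.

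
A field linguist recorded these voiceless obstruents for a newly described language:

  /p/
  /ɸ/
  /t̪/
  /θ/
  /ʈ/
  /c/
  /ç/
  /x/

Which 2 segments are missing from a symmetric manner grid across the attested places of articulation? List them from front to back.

/ʂ/, /k/

bilabial: stop /p/, fricative /ɸ/.
dental: stop /t̪/, fricative /θ/.
retroflex: stop /ʈ/, fricative —.
palatal: stop /c/, fricative /ç/.
velar: stop —, fricative /x/.
Gaps, from front to back: retroflex lacks fricative (/ʂ/); velar lacks stop (/k/).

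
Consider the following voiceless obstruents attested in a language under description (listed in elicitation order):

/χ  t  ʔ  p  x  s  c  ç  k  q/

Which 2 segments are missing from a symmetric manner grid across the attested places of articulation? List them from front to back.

Stop: /p/ (bilabial), /t/ (alveolar), /c/ (palatal), /k/ (velar), /q/ (uvular), /ʔ/ (glottal).
Fricative: /s/ (alveolar), /ç/ (palatal), /x/ (velar), /χ/ (uvular).
Gaps, from front to back: bilabial lacks fricative (/ɸ/); glottal lacks fricative (/h/).

/ɸ/, /h/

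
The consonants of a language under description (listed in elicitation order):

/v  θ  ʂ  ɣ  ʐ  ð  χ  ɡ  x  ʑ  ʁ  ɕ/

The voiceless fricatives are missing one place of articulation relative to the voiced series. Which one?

labiodental

Voiceless: /θ/ (dental), /ʂ/ (retroflex), /ɕ/ (alveolo-palatal), /x/ (velar), /χ/ (uvular).
Voiced: /v/ (labiodental), /ð/ (dental), /ʐ/ (retroflex), /ʑ/ (alveolo-palatal), /ɣ/ (velar), /ʁ/ (uvular).
Every place of articulation has a voiceless member except labiodental, where /f/ would be expected.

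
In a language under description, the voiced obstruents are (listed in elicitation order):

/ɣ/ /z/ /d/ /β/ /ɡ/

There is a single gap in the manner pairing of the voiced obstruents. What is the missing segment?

/b/

Stop: /d/ (alveolar), /ɡ/ (velar).
Fricative: /β/ (bilabial), /z/ (alveolar), /ɣ/ (velar).
The bilabial row has no stop member, so the gap is the bilabial stop /b/.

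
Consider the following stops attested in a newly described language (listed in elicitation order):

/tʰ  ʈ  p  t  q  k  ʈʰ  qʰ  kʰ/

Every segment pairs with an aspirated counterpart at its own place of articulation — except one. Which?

/p/

Alveolar: /t/ ~ /tʰ/
Retroflex: /ʈ/ ~ /ʈʰ/
Velar: /k/ ~ /kʰ/
Uvular: /q/ ~ /qʰ/
Bilabial: only /p/ (plain); no aspirated partner.
So /p/ is the unpaired segment.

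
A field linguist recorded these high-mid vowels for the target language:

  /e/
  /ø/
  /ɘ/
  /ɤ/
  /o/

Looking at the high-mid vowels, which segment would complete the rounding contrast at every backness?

/ɵ/

Unrounded: /e/ (front), /ɘ/ (central), /ɤ/ (back).
Rounded: /ø/ (front), /o/ (back).
The central row has no rounded member, so the gap is the central rounded vowel /ɵ/.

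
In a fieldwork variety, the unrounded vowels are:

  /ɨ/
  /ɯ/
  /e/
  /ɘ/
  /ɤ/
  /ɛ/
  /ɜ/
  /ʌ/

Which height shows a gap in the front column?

high: front —, central /ɨ/, back /ɯ/.
high-mid: front /e/, central /ɘ/, back /ɤ/.
low-mid: front /ɛ/, central /ɜ/, back /ʌ/.
Every height has a front member except high, where /i/ would be expected.

high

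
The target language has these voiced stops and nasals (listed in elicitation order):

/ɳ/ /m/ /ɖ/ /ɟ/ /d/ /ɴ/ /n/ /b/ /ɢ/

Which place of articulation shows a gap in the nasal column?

palatal

place of articulation  oral stop  nasal   
bilabial          b         m       
alveolar          d         n       
retroflex         ɖ         ɳ       
palatal           ɟ         —       
uvular            ɢ         ɴ       
Every place of articulation has a nasal member except palatal, where /ɲ/ would be expected.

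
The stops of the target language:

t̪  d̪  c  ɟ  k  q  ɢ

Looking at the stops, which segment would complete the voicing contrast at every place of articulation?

/ɡ/

Voiceless: /t̪/ (dental), /c/ (palatal), /k/ (velar), /q/ (uvular).
Voiced: /d̪/ (dental), /ɟ/ (palatal), /ɢ/ (uvular).
The velar row has no voiced member, so the gap is the voiced velar stop /ɡ/.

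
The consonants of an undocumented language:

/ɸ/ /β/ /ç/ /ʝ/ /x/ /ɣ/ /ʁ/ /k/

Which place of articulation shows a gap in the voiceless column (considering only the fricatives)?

Voiceless: /ɸ/ (bilabial), /ç/ (palatal), /x/ (velar).
Voiced: /β/ (bilabial), /ʝ/ (palatal), /ɣ/ (velar), /ʁ/ (uvular).
Every place of articulation has a voiceless member except uvular, where /χ/ would be expected.

uvular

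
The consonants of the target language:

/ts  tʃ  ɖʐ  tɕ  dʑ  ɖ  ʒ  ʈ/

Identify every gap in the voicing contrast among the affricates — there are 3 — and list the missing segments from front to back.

alveolar: voiceless /ts/, voiced —.
postalveolar: voiceless /tʃ/, voiced —.
retroflex: voiceless —, voiced /ɖʐ/.
alveolo-palatal: voiceless /tɕ/, voiced /dʑ/.
Gaps, from front to back: alveolar lacks voiced (/dz/); postalveolar lacks voiced (/dʒ/); retroflex lacks voiceless (/ʈʂ/).

/dz/, /dʒ/, /ʈʂ/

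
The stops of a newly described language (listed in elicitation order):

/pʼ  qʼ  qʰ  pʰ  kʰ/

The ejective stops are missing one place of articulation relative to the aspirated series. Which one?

place of articulation  aspirated  ejective
bilabial          pʰ        pʼ      
velar             kʰ        —       
uvular            qʰ        qʼ      
Every place of articulation has an ejective member except velar, where /kʼ/ would be expected.

velar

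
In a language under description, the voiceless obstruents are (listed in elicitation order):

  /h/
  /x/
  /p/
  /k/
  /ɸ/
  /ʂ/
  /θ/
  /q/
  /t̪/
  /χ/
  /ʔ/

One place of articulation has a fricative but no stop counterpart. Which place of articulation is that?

Stop: /p/ (bilabial), /t̪/ (dental), /k/ (velar), /q/ (uvular), /ʔ/ (glottal).
Fricative: /ɸ/ (bilabial), /θ/ (dental), /ʂ/ (retroflex), /x/ (velar), /χ/ (uvular), /h/ (glottal).
Every place of articulation has a stop member except retroflex, where /ʈ/ would be expected.

retroflex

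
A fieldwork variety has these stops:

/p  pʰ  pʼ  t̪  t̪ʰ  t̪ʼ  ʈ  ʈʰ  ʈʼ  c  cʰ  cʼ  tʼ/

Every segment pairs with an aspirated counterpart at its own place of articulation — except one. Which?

/tʼ/

Bilabial: /p/ ~ /pʰ/ ~ /pʼ/
Dental: /t̪/ ~ /t̪ʰ/ ~ /t̪ʼ/
Retroflex: /ʈ/ ~ /ʈʰ/ ~ /ʈʼ/
Palatal: /c/ ~ /cʰ/ ~ /cʼ/
Alveolar: only /tʼ/ (ejective); no aspirated partner.
So /tʼ/ is the unpaired segment.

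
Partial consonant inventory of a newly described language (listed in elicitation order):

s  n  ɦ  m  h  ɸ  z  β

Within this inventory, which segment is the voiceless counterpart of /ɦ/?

/h/

/ɦ/ is a voiced glottal fricative.
The voiceless counterpart is a voiceless glottal fricative — in this inventory, /h/.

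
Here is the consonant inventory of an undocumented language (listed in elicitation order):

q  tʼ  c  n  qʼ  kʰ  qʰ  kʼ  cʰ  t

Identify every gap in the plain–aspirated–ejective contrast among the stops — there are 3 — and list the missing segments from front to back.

alveolar: plain /t/, aspirated —, ejective /tʼ/.
palatal: plain /c/, aspirated /cʰ/, ejective —.
velar: plain —, aspirated /kʰ/, ejective /kʼ/.
uvular: plain /q/, aspirated /qʰ/, ejective /qʼ/.
Gaps, from front to back: alveolar lacks aspirated (/tʰ/); palatal lacks ejective (/cʼ/); velar lacks plain (/k/).

/tʰ/, /cʼ/, /k/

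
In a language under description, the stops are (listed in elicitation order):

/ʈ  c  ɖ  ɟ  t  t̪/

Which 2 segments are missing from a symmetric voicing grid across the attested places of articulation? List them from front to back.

/d̪/, /d/

dental: voiceless /t̪/, voiced —.
alveolar: voiceless /t/, voiced —.
retroflex: voiceless /ʈ/, voiced /ɖ/.
palatal: voiceless /c/, voiced /ɟ/.
Gaps, from front to back: dental lacks voiced (/d̪/); alveolar lacks voiced (/d/).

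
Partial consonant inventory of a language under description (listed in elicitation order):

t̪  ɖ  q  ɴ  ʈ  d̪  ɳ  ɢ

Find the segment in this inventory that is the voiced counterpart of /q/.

/q/ is a voiceless uvular stop.
The voiced counterpart is a voiced uvular stop — in this inventory, /ɢ/.

/ɢ/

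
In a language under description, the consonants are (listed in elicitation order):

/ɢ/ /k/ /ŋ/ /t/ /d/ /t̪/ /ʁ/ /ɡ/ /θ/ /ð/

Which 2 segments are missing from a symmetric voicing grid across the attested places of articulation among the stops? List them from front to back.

/d̪/, /q/

place of articulation  voiceless  voiced  
dental            t̪        —       
alveolar          t         d       
velar             k         ɡ       
uvular            —         ɢ       
Gaps, from front to back: dental lacks voiced (/d̪/); uvular lacks voiceless (/q/).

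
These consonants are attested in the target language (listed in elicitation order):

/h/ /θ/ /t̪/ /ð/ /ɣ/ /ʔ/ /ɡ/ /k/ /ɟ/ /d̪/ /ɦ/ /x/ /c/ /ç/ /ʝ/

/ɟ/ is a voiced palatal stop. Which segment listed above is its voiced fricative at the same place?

The voiced fricative at the same place is a voiced palatal fricative — in this inventory, /ʝ/.

/ʝ/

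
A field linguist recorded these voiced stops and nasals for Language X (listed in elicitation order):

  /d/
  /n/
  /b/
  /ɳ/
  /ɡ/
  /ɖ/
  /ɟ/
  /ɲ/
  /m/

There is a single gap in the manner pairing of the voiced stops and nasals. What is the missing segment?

bilabial: oral stop /b/, nasal /m/.
alveolar: oral stop /d/, nasal /n/.
retroflex: oral stop /ɖ/, nasal /ɳ/.
palatal: oral stop /ɟ/, nasal /ɲ/.
velar: oral stop /ɡ/, nasal —.
The velar row has no nasal member, so the gap is the velar nasal /ŋ/.

/ŋ/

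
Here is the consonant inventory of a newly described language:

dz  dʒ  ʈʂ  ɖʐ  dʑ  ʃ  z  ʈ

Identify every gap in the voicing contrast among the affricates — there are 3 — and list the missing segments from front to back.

/ts/, /tʃ/, /tɕ/

Voiceless: /ʈʂ/ (retroflex).
Voiced: /dz/ (alveolar), /dʒ/ (postalveolar), /ɖʐ/ (retroflex), /dʑ/ (alveolo-palatal).
Gaps, from front to back: alveolar lacks voiceless (/ts/); postalveolar lacks voiceless (/tʃ/); alveolo-palatal lacks voiceless (/tɕ/).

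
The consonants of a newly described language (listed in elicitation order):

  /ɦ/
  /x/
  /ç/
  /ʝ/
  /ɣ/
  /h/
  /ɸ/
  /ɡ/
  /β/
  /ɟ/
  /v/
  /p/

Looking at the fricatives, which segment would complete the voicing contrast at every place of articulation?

bilabial: voiceless /ɸ/, voiced /β/.
labiodental: voiceless —, voiced /v/.
palatal: voiceless /ç/, voiced /ʝ/.
velar: voiceless /x/, voiced /ɣ/.
glottal: voiceless /h/, voiced /ɦ/.
The labiodental row has no voiceless member, so the gap is the voiceless labiodental fricative /f/.

/f/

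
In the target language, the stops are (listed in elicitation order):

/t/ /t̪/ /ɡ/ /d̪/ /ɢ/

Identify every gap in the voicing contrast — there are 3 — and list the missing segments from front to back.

/d/, /k/, /q/

place of articulation  voiceless  voiced  
dental            t̪        d̪      
alveolar          t         —       
velar             —         ɡ       
uvular            —         ɢ       
Gaps, from front to back: alveolar lacks voiced (/d/); velar lacks voiceless (/k/); uvular lacks voiceless (/q/).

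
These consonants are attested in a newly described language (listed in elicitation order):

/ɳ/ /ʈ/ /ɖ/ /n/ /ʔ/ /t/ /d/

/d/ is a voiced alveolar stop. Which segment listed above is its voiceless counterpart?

/t/

The voiceless counterpart is a voiceless alveolar stop — in this inventory, /t/.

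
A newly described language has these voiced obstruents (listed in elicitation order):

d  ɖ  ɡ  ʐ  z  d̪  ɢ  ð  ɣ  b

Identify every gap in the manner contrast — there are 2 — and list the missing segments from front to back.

/β/, /ʁ/

place of articulation  stop      fricative
bilabial          b         —       
dental            d̪        ð       
alveolar          d         z       
retroflex         ɖ         ʐ       
velar             ɡ         ɣ       
uvular            ɢ         —       
Gaps, from front to back: bilabial lacks fricative (/β/); uvular lacks fricative (/ʁ/).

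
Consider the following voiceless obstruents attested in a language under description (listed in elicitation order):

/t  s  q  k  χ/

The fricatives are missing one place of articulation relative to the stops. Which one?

velar

alveolar: stop /t/, fricative /s/.
velar: stop /k/, fricative —.
uvular: stop /q/, fricative /χ/.
Every place of articulation has a fricative member except velar, where /x/ would be expected.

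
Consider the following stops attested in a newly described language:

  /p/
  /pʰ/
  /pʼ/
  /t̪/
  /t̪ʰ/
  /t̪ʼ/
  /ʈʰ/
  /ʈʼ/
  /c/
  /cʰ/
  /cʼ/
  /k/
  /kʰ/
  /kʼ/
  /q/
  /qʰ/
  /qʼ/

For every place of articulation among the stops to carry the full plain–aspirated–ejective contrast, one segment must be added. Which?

place of articulation  plain     aspirated  ejective
bilabial          p         pʰ        pʼ      
dental            t̪        t̪ʰ       t̪ʼ     
retroflex         —         ʈʰ        ʈʼ      
palatal           c         cʰ        cʼ      
velar             k         kʰ        kʼ      
uvular            q         qʰ        qʼ      
The retroflex row has no plain member, so the gap is the plain retroflex stop /ʈ/.

/ʈ/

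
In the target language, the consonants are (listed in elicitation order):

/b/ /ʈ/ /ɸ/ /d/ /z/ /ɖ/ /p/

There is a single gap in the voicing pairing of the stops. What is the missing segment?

/t/

bilabial: voiceless /p/, voiced /b/.
alveolar: voiceless —, voiced /d/.
retroflex: voiceless /ʈ/, voiced /ɖ/.
The alveolar row has no voiceless member, so the gap is the voiceless alveolar stop /t/.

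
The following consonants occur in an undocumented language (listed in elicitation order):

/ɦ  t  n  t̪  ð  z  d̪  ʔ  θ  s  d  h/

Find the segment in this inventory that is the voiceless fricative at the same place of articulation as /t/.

/t/ is a voiceless alveolar stop.
The voiceless fricative at the same place is a voiceless alveolar fricative — in this inventory, /s/.

/s/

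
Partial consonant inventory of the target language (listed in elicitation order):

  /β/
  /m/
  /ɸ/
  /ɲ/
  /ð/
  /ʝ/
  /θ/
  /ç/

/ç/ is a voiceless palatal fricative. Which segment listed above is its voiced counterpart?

The voiced counterpart is a voiced palatal fricative — in this inventory, /ʝ/.

/ʝ/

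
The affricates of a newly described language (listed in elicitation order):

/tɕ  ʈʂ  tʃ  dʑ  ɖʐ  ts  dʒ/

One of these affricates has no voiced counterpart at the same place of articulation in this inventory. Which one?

Postalveolar: /tʃ/ ~ /dʒ/
Retroflex: /ʈʂ/ ~ /ɖʐ/
Alveolo-palatal: /tɕ/ ~ /dʑ/
Alveolar: only /ts/ (voiceless); no voiced partner.
So /ts/ is the unpaired segment.

/ts/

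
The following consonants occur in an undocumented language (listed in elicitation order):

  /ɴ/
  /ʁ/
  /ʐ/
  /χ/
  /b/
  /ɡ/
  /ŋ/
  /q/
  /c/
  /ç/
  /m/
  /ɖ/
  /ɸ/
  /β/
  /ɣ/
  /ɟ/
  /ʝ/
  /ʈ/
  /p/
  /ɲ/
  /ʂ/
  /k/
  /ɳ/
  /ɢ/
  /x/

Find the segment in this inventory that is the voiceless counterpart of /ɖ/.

/ɖ/ is a voiced retroflex stop.
The voiceless counterpart is a voiceless retroflex stop — in this inventory, /ʈ/.

/ʈ/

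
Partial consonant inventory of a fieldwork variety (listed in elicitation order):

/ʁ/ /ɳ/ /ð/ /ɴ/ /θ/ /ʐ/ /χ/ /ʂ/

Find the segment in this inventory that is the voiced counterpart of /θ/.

/ð/

/θ/ is a voiceless dental fricative.
The voiced counterpart is a voiced dental fricative — in this inventory, /ð/.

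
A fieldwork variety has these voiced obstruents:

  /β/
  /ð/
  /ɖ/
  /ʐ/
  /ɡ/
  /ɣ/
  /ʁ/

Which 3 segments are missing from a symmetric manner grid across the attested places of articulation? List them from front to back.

/b/, /d̪/, /ɢ/

bilabial: stop —, fricative /β/.
dental: stop —, fricative /ð/.
retroflex: stop /ɖ/, fricative /ʐ/.
velar: stop /ɡ/, fricative /ɣ/.
uvular: stop —, fricative /ʁ/.
Gaps, from front to back: bilabial lacks stop (/b/); dental lacks stop (/d̪/); uvular lacks stop (/ɢ/).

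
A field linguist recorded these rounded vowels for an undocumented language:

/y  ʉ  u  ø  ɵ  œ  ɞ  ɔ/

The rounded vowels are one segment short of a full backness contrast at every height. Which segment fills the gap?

Front: /y/ (high), /ø/ (high-mid), /œ/ (low-mid).
Central: /ʉ/ (high), /ɵ/ (high-mid), /ɞ/ (low-mid).
Back: /u/ (high), /ɔ/ (low-mid).
The high-mid row has no back member, so the gap is the high-mid back rounded vowel /o/.

/o/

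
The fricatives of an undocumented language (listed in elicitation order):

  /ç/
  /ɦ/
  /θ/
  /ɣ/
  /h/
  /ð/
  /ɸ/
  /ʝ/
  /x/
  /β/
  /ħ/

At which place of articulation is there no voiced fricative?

Voiceless: /ɸ/ (bilabial), /θ/ (dental), /ç/ (palatal), /x/ (velar), /ħ/ (pharyngeal), /h/ (glottal).
Voiced: /β/ (bilabial), /ð/ (dental), /ʝ/ (palatal), /ɣ/ (velar), /ɦ/ (glottal).
Every place of articulation has a voiced member except pharyngeal, where /ʕ/ would be expected.

pharyngeal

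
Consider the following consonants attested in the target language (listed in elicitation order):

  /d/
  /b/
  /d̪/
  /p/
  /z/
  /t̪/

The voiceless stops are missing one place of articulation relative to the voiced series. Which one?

Voiceless: /p/ (bilabial), /t̪/ (dental).
Voiced: /b/ (bilabial), /d̪/ (dental), /d/ (alveolar).
Every place of articulation has a voiceless member except alveolar, where /t/ would be expected.

alveolar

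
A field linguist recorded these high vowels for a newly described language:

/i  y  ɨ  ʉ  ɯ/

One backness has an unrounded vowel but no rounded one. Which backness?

front: unrounded /i/, rounded /y/.
central: unrounded /ɨ/, rounded /ʉ/.
back: unrounded /ɯ/, rounded —.
Every backness has a rounded member except back, where /u/ would be expected.

back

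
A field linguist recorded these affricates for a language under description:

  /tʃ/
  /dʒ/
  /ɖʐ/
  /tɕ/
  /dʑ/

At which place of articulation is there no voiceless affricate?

retroflex

postalveolar: voiceless /tʃ/, voiced /dʒ/.
retroflex: voiceless —, voiced /ɖʐ/.
alveolo-palatal: voiceless /tɕ/, voiced /dʑ/.
Every place of articulation has a voiceless member except retroflex, where /ʈʂ/ would be expected.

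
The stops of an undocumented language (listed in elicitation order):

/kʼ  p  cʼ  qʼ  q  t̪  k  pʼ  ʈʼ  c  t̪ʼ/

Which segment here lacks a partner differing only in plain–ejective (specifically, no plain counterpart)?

Bilabial: /p/ ~ /pʼ/
Dental: /t̪/ ~ /t̪ʼ/
Palatal: /c/ ~ /cʼ/
Velar: /k/ ~ /kʼ/
Uvular: /q/ ~ /qʼ/
Retroflex: only /ʈʼ/ (ejective); no plain partner.
So /ʈʼ/ is the unpaired segment.

/ʈʼ/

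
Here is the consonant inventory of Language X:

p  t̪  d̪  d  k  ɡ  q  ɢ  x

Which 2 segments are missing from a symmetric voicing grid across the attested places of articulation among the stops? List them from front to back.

/b/, /t/

place of articulation  voiceless  voiced  
bilabial          p         —       
dental            t̪        d̪      
alveolar          —         d       
velar             k         ɡ       
uvular            q         ɢ       
Gaps, from front to back: bilabial lacks voiced (/b/); alveolar lacks voiceless (/t/).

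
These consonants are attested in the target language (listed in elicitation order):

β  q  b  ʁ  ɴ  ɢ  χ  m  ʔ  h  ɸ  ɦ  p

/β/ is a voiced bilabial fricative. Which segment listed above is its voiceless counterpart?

/ɸ/

The voiceless counterpart is a voiceless bilabial fricative — in this inventory, /ɸ/.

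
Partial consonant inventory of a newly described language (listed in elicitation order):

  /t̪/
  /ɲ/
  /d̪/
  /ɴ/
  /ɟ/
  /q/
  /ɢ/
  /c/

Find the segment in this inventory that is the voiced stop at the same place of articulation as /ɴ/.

/ɴ/ is an uvular nasal.
The voiced stop at the same place is a voiced uvular stop — in this inventory, /ɢ/.

/ɢ/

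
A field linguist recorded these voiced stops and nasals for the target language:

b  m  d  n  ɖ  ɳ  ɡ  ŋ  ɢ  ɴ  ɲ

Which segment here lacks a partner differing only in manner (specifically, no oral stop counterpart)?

Bilabial: /b/ ~ /m/
Alveolar: /d/ ~ /n/
Retroflex: /ɖ/ ~ /ɳ/
Velar: /ɡ/ ~ /ŋ/
Uvular: /ɢ/ ~ /ɴ/
Palatal: only /ɲ/ (nasal); no oral stop partner.
So /ɲ/ is the unpaired segment.

/ɲ/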